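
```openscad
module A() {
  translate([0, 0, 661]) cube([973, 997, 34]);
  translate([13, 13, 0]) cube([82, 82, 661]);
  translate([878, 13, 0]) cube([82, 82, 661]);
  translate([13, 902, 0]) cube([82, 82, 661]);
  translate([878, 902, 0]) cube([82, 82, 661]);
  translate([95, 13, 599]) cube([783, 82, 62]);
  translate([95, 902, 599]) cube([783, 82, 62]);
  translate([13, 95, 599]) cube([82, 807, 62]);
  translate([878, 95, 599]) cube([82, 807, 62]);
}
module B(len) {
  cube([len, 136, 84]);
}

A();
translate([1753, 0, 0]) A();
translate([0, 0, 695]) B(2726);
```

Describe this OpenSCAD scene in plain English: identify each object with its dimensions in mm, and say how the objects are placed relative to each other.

A is a table with a 973×997 mm rectangular top, 34 mm thick, top surface at z = 695 mm, supported by four 82×82 mm square legs, each inset 13 mm from the nearest pair of top edges, running from the floor. Four apron rails, 82 mm thick and 62 mm tall, run between adjacent legs with their top edges flush with the underside of the top and their outer faces flush with the legs' outer faces.

B is a rectangular beam 2726 mm long (x), 136 mm deep (y), 84 mm thick (z).

The beam spans the tops of two tables placed 780 mm apart, resting at z = 695 mm.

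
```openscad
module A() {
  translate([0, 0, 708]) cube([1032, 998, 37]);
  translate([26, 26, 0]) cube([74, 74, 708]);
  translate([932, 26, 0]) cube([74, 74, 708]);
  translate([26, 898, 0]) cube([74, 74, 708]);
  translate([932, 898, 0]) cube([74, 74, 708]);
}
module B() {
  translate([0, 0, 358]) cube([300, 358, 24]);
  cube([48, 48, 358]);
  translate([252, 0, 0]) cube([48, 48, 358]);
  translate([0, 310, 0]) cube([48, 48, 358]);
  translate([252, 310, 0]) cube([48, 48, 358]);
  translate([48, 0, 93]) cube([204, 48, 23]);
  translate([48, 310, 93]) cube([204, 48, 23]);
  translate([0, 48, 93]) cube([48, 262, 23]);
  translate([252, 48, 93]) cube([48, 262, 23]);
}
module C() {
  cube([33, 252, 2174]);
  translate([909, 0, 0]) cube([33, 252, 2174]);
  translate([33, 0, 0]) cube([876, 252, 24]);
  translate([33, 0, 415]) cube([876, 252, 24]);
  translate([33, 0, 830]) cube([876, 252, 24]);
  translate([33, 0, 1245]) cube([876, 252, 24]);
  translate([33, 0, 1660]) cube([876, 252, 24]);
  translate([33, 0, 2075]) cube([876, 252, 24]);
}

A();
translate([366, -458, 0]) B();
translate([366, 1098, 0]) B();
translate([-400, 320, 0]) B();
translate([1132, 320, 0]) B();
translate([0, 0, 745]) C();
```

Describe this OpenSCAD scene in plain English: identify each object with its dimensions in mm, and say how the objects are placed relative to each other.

A is a table with a 1032×998 mm rectangular top, 37 mm thick, top surface at z = 745 mm, supported by four 74×74 mm square legs, each inset 26 mm from the nearest pair of top edges, running from the floor.

B is a simple wooden stool: a rectangular seat 300 mm (x) by 358 mm (y), 24 mm thick, top face at z = 382 mm, on four square legs, each 48×48 mm in cross-section. The legs rest on z = 0, each flush with a corner of the seat. Four stretchers, 48 mm wide and 23 mm tall, connect adjacent legs with their undersides at z = 93 mm, each running between the inner faces of the legs it joins and aligned with the legs' outer faces on the other axis.

C is an open bookshelf. Two side panels, each 33 mm thick, 252 mm deep and 2174 mm tall, stand 942 mm apart (outside-to-outside). Between them sit 6 shelves, each 24 mm thick and 252 mm deep, spanning the full gap between the sides. The bottom shelf rests on the floor (its underside at z = 0) and the clear gap between one shelf's top and the next shelf's underside is 391 mm.

Four stools sit around the table at the −y, +y, −x, +x sides. The bookshelf is on top of the table.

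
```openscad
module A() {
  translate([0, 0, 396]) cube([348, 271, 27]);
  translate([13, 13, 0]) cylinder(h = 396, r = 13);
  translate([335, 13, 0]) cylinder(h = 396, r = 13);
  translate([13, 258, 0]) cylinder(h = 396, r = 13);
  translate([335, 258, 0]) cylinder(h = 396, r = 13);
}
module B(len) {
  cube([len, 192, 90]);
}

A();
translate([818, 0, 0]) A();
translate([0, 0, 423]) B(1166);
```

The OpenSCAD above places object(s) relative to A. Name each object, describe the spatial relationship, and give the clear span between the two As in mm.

Second stool starts at x = 818; first ends at x = 348; clear span = 818 − 348 = 470 mm.

A is a stool. B is a beam. A beam spans the tops of two stools. The clear span between the two stools is 470 mm.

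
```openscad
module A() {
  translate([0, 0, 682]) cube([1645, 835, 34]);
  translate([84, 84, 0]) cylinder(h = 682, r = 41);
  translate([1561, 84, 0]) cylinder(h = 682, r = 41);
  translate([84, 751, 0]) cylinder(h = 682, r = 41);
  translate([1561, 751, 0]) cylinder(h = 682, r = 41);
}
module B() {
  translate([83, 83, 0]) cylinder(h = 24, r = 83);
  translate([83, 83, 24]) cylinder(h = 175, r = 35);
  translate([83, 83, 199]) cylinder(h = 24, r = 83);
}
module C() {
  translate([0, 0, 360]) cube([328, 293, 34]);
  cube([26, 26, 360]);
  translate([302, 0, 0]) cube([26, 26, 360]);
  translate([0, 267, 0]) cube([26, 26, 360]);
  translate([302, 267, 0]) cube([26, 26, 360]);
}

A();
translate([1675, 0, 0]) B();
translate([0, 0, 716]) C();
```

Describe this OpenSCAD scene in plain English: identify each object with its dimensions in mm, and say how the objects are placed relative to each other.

A is a table with a 1645×835 mm rectangular top, 34 mm thick, top surface at z = 716 mm, supported by four round legs of 82 mm diameter, each leg's bounding box inset 43 mm from the nearest pair of top edges, running from the floor.

B is a spool: two coaxial disc flanges of radius 83 mm and thickness 24 mm, joined by a core cylinder of radius 35 mm and height 175 mm. The lower flange rests on z = 0 and the three cylinders share a vertical axis.

C is a four-legged stool. The seat is 328×293 mm, 34 mm thick, top at z = 394 mm. It stands on four square legs, each 26×26 mm in cross-section, from z = 0 to the seat underside, each flush with a corner of the seat.

The spool is on the floor beside the table on its +x side. The stool is on top of the table.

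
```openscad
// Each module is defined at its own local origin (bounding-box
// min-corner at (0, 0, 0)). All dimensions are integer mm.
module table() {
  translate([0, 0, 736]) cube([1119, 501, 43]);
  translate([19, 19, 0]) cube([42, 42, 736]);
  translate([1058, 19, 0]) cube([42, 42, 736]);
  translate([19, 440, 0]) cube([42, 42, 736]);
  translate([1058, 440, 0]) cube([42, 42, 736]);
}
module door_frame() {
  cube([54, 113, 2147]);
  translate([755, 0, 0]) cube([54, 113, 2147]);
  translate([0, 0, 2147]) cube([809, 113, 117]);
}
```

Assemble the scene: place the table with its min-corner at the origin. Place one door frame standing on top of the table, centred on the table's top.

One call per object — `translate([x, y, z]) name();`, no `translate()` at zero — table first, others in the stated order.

table();
translate([155, 194, 779]) door_frame();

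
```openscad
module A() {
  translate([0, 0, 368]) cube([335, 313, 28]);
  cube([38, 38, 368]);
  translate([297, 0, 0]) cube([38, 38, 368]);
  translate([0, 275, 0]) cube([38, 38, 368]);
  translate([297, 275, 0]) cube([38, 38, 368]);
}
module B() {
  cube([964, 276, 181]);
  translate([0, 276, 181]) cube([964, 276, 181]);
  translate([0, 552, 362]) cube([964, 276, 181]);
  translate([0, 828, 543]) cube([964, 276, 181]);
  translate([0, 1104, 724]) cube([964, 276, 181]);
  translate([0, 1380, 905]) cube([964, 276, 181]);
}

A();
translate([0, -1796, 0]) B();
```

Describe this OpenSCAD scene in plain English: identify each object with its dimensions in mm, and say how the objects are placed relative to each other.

A is a four-legged stool. The seat is a 335×313×28 mm slab whose top surface is at z = 396 mm; four square legs, each 38×38 mm in cross-section, run from the floor (z = 0) to the underside of the seat, each flush with a corner of the seat.

B is a run of 6 identical solid stair steps. Each tread is 964×276 mm and each step block is 181 mm high. Step 1 rests on the floor; step k is offset from step 1 by (k−1)×276 mm in y and (k−1)×181 mm in z.

The staircase is on the floor beside the stool on its −y side.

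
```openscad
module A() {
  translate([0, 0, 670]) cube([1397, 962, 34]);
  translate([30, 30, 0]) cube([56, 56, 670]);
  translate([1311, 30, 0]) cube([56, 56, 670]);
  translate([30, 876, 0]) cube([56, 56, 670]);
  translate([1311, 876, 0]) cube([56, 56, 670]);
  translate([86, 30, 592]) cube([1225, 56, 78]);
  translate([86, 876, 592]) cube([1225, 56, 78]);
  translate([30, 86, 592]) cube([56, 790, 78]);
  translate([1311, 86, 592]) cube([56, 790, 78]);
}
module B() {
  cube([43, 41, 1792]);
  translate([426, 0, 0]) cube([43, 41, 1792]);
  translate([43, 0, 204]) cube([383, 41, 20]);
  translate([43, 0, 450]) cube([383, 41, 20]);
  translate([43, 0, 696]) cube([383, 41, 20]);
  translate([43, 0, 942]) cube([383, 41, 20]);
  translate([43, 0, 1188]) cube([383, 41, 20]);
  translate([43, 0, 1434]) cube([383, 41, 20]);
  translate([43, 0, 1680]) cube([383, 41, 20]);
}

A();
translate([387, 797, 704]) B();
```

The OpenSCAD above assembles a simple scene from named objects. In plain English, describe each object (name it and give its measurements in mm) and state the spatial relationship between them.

A is a table: top 1397 mm (x) × 962 mm (y), 34 mm thick, upper face at z = 704 mm, on four 56×56 mm square legs, each inset 30 mm from the nearest pair of top edges, running from z = 0 to the bottom of the top. Four apron rails, 56 mm thick and 78 mm tall, run between adjacent legs with their top edges flush with the underside of the top and their outer faces flush with the legs' outer faces.

B is a straight ladder. Two 43×41 mm vertical rails, 1792 mm tall, stand 469 mm apart (outside-to-outside) with their front faces coplanar on the −y side. 7 rungs, each 41 mm deep and 20 mm tall, span between the inner faces of the rails, front faces flush with the rails. The lowest rung's underside is at z = 204 mm and rungs are spaced 246 mm apart (underside to underside).

The ladder is on top of the table.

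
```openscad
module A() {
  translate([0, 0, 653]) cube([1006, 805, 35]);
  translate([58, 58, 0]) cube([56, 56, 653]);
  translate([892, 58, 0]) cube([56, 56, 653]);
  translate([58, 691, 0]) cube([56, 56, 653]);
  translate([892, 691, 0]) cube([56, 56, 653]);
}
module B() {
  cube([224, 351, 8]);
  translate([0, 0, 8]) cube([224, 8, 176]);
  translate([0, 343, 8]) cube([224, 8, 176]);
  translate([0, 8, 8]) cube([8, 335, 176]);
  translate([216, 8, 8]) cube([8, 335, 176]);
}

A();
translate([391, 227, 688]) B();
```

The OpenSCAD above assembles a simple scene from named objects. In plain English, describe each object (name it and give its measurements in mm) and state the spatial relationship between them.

A is a rectangular dining table. The top is 1006×805×35 mm with its upper surface at z = 688 mm. It stands on four 56×56 mm square legs, each inset 58 mm from the nearest pair of top edges, running from the floor to the underside of the top.

B is an open-topped rectangular box: outside dimensions 224×351×184 mm, with a uniform wall and base thickness of 8 mm. The base is a full 224×351 slab on the floor; four walls sit on top of the base. The front and back walls (the −y and +y sides) span the full width; the two side walls fit between them.

The open box is on top of the table, centred.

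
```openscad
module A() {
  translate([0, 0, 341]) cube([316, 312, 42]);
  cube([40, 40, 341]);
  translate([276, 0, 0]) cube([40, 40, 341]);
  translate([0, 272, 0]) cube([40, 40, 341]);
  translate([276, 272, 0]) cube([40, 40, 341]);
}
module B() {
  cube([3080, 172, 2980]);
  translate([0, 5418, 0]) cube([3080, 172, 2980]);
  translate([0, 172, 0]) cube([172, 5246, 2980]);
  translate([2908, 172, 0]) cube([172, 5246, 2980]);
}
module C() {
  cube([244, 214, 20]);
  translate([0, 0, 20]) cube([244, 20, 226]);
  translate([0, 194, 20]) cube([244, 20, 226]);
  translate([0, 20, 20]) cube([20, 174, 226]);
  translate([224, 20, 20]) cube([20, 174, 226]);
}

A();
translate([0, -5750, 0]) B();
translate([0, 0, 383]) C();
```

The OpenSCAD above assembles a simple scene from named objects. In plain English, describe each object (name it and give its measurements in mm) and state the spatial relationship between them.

A is a simple wooden stool: a rectangular seat 316 mm (x) by 312 mm (y), 42 mm thick, top face at z = 383 mm, on four square legs, each 40×40 mm in cross-section. The legs rest on z = 0, each flush with a corner of the seat.

B is a box-shaped house frame (walls only): outside footprint 3080×5590 mm, wall height 2980 mm, wall thickness 172 mm. The two y-facing walls run the full x-width; the two x-facing walls fit between the inner faces of the y-facing walls.

C is an open storage box with external size 244×214×246 mm and wall thickness 20 mm (the base is also 20 mm thick). The base covers the whole footprint; the four walls stand on the base, with the y-facing walls full-width and the x-facing walls fitting between their inner faces.

The house frame is on the floor beside the stool on its −y side. The open box is on top of the stool.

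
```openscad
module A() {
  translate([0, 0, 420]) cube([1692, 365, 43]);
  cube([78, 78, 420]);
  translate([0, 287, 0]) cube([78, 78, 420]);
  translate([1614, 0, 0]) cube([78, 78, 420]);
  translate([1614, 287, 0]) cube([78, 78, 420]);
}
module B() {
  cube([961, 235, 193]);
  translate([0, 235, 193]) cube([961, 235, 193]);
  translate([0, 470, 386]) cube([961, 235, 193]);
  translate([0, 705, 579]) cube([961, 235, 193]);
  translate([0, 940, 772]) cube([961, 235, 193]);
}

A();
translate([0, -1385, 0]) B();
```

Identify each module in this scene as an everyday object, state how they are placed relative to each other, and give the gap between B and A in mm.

A is a bench. B is a staircase. The staircase is on the floor beside the bench on its −y side. The gap between the staircase and the bench is 210 mm.

The staircase's nearest face is 210 mm from the bench's −y face.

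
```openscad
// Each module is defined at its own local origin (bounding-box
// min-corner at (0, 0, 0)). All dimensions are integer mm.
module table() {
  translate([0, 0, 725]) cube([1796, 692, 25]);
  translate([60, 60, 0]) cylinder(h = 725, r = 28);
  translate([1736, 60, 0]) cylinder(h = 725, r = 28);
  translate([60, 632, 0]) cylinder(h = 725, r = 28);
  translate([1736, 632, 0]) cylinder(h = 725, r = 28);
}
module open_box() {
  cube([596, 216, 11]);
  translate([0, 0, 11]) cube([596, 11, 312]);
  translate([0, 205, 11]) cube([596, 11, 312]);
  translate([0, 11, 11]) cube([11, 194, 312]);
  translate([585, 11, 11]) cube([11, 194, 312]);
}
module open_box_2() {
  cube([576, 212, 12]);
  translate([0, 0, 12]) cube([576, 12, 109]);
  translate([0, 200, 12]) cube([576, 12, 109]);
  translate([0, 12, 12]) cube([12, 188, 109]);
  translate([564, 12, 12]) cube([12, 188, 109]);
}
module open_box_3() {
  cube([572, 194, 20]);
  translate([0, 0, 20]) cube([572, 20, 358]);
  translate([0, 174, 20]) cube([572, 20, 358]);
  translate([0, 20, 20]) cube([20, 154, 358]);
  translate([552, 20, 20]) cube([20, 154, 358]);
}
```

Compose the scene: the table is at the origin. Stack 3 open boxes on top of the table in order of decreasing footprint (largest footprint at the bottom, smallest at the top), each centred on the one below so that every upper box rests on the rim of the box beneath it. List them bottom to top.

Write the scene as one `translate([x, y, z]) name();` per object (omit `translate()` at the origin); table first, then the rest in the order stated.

table();
translate([600, 238, 750]) open_box();
translate([610, 240, 1073]) open_box_2();
translate([612, 249, 1194]) open_box_3();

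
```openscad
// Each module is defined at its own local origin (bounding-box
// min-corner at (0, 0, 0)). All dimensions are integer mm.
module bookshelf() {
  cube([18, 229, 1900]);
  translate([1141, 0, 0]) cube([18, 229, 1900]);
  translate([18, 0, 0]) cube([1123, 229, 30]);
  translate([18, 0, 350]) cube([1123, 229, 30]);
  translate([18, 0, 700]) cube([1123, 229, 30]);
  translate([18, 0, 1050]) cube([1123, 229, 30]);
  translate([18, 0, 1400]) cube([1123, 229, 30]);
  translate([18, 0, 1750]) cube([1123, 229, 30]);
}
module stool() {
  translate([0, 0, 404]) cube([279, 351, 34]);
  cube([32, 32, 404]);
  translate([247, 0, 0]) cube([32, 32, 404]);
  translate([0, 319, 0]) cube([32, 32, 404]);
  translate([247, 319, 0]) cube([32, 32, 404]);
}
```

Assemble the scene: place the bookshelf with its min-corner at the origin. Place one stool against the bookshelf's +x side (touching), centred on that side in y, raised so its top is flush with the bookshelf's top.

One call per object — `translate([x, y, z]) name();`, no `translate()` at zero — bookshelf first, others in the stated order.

bookshelf();
translate([1159, -61, 1462]) stool();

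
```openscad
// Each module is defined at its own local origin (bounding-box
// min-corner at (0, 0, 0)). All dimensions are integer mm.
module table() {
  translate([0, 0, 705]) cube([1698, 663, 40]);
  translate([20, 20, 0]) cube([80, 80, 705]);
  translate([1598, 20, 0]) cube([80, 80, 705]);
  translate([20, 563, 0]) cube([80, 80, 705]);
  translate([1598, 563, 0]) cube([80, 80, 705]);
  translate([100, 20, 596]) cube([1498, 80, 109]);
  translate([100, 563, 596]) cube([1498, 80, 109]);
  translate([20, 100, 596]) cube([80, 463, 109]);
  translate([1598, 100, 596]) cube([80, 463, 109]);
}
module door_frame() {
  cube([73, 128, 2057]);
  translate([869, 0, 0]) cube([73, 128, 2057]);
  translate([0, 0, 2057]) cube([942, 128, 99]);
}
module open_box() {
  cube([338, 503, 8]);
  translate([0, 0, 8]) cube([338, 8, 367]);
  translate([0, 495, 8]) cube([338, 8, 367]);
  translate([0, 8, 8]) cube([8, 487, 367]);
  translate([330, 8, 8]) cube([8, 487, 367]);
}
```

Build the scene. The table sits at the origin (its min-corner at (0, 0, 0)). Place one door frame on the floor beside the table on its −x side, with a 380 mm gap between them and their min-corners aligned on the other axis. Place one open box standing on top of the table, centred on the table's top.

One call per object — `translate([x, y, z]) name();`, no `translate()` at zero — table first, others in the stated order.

table();
translate([-1322, 0, 0]) door_frame();
translate([680, 80, 745]) open_box();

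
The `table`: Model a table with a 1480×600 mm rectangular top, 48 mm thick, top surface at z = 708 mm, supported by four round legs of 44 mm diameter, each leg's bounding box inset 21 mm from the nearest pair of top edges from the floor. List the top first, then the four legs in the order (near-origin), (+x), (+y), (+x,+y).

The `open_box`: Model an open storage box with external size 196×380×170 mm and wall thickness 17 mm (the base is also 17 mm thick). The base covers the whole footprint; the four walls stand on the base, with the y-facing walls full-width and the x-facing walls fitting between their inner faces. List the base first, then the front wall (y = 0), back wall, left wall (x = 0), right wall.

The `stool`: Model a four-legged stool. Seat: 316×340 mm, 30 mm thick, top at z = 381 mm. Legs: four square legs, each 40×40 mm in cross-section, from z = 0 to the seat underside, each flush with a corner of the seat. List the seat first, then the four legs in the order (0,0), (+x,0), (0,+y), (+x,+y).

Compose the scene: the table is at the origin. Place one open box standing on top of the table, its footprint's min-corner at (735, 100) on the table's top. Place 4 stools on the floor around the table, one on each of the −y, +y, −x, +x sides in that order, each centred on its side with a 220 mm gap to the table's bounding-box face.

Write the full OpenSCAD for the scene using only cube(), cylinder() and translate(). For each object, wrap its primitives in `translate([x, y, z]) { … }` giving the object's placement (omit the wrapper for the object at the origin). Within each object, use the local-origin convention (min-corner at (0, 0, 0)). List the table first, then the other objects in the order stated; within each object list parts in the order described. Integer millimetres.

translate([0, 0, 660]) cube([1480, 600, 48]);
translate([43, 43, 0]) cylinder(h = 660, r = 22);
translate([1437, 43, 0]) cylinder(h = 660, r = 22);
translate([43, 557, 0]) cylinder(h = 660, r = 22);
translate([1437, 557, 0]) cylinder(h = 660, r = 22);
translate([735, 100, 708]) {
  cube([196, 380, 17]);
  translate([0, 0, 17]) cube([196, 17, 153]);
  translate([0, 363, 17]) cube([196, 17, 153]);
  translate([0, 17, 17]) cube([17, 346, 153]);
  translate([179, 17, 17]) cube([17, 346, 153]);
}
translate([582, -560, 0]) {
  translate([0, 0, 351]) cube([316, 340, 30]);
  cube([40, 40, 351]);
  translate([276, 0, 0]) cube([40, 40, 351]);
  translate([0, 300, 0]) cube([40, 40, 351]);
  translate([276, 300, 0]) cube([40, 40, 351]);
}
translate([582, 820, 0]) {
  translate([0, 0, 351]) cube([316, 340, 30]);
  cube([40, 40, 351]);
  translate([276, 0, 0]) cube([40, 40, 351]);
  translate([0, 300, 0]) cube([40, 40, 351]);
  translate([276, 300, 0]) cube([40, 40, 351]);
}
translate([-536, 130, 0]) {
  translate([0, 0, 351]) cube([316, 340, 30]);
  cube([40, 40, 351]);
  translate([276, 0, 0]) cube([40, 40, 351]);
  translate([0, 300, 0]) cube([40, 40, 351]);
  translate([276, 300, 0]) cube([40, 40, 351]);
}
translate([1700, 130, 0]) {
  translate([0, 0, 351]) cube([316, 340, 30]);
  cube([40, 40, 351]);
  translate([276, 0, 0]) cube([40, 40, 351]);
  translate([0, 300, 0]) cube([40, 40, 351]);
  translate([276, 300, 0]) cube([40, 40, 351]);
}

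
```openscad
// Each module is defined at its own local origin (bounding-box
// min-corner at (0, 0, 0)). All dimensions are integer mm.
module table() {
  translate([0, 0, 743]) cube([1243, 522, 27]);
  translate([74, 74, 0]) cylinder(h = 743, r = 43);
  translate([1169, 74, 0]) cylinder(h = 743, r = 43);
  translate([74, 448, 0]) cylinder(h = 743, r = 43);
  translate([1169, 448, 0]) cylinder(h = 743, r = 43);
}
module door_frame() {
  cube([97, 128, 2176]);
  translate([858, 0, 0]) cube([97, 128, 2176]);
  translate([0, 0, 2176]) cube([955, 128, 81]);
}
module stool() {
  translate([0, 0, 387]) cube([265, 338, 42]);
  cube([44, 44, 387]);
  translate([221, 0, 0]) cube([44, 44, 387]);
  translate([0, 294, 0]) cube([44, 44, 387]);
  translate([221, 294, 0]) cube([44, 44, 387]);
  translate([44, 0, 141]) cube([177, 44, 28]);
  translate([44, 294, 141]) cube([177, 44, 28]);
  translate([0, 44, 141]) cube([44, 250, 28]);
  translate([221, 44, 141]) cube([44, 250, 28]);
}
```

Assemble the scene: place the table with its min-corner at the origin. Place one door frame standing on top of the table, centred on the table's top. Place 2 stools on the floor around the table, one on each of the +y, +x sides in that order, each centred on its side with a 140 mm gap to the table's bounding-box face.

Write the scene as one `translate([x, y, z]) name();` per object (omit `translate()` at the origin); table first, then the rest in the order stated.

table();
translate([144, 197, 770]) door_frame();
translate([489, 662, 0]) stool();
translate([1383, 92, 0]) stool();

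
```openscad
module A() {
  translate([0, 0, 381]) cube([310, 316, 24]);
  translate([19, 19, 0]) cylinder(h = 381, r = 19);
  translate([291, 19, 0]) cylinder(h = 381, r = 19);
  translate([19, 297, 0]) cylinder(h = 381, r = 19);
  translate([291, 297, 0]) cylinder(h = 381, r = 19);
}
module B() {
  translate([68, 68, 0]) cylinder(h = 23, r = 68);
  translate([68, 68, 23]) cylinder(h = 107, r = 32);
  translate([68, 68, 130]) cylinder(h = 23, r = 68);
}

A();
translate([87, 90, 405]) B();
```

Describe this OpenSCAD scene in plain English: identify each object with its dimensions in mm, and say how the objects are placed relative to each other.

A is a four-legged stool. The seat is a 310×316×24 mm slab whose top surface is at z = 405 mm; four round legs, each 38 mm in diameter, run from the floor (z = 0) to the underside of the seat, each leg's axis is inset half a diameter from the nearest pair of seat edges (so the leg's bounding box is flush with the corner).

B is a spool: two coaxial disc flanges of radius 68 mm and thickness 23 mm, joined by a core cylinder of radius 32 mm and height 107 mm. The lower flange rests on z = 0 and the three cylinders share a vertical axis.

The spool is on top of the stool, centred.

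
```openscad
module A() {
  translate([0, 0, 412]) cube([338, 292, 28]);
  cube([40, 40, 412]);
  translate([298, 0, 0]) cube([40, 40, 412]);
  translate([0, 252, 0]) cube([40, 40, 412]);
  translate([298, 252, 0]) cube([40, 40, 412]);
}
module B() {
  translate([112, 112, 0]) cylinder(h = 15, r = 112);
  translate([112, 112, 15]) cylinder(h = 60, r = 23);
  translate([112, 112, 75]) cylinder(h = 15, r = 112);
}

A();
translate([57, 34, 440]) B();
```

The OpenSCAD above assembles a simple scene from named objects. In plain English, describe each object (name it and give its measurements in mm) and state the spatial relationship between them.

A is a simple wooden stool: a rectangular seat 338 mm (x) by 292 mm (y), 28 mm thick, top face at z = 440 mm, on four square legs, each 40×40 mm in cross-section. The legs rest on z = 0, each flush with a corner of the seat.

B is a spool: two coaxial disc flanges of radius 112 mm and thickness 15 mm, joined by a core cylinder of radius 23 mm and height 60 mm. The lower flange rests on z = 0 and the three cylinders share a vertical axis.

The spool is on top of the stool, centred.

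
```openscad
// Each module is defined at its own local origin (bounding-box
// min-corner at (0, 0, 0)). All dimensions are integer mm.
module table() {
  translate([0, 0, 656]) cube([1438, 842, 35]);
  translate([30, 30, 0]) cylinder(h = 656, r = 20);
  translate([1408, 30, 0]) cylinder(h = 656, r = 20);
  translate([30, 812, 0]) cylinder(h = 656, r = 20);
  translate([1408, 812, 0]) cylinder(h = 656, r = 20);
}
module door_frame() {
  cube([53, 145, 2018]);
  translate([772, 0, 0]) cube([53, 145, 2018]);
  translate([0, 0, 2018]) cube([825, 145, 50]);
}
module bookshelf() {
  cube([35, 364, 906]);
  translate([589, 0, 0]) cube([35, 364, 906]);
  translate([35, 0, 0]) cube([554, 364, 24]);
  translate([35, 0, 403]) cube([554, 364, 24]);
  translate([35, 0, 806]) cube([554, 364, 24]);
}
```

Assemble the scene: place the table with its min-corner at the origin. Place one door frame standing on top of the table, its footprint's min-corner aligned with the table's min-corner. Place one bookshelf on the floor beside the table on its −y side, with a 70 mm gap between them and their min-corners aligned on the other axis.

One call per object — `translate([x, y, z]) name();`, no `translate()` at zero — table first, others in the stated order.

table();
translate([0, 0, 691]) door_frame();
translate([0, -434, 0]) bookshelf();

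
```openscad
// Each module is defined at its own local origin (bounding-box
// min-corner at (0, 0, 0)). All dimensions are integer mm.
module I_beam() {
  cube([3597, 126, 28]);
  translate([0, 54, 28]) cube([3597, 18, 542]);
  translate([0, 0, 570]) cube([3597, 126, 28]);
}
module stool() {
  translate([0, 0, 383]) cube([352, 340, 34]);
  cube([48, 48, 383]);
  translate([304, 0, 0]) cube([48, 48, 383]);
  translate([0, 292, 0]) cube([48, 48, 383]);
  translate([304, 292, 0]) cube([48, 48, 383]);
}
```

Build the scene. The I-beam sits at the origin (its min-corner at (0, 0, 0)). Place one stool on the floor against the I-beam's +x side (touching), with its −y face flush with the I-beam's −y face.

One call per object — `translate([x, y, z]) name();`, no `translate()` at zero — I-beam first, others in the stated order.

I_beam();
translate([3597, 0, 0]) stool();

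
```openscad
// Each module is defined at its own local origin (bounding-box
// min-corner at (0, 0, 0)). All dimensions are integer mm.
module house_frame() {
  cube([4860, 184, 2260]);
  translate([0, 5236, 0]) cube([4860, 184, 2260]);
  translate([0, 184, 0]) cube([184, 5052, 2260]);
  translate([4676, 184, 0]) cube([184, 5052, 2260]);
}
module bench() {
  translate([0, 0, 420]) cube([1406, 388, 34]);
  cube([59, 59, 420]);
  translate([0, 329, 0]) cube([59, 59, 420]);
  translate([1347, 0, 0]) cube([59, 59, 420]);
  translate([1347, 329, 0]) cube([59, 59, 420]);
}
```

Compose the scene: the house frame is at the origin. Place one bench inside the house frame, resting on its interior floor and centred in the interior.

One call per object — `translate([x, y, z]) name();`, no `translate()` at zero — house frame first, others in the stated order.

house_frame();
translate([1727, 2516, 0]) bench();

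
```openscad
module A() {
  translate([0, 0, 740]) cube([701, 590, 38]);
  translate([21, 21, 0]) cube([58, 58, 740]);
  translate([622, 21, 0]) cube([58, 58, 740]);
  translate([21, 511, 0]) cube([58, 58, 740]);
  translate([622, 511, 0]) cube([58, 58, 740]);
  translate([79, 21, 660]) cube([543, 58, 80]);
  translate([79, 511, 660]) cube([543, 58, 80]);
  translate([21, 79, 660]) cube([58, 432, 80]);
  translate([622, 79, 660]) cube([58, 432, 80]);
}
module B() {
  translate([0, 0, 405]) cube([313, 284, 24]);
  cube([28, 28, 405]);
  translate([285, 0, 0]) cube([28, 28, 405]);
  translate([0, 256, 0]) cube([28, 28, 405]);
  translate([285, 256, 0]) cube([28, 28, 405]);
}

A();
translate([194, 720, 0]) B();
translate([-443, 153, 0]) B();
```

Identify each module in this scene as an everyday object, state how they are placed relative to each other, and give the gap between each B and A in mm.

A is a table. B is a stool. Two stools sit around the table at the +y, −x sides. The gap between each stool and the table is 130 mm.

Each stool's nearest face is 130 mm from the table's bounding box.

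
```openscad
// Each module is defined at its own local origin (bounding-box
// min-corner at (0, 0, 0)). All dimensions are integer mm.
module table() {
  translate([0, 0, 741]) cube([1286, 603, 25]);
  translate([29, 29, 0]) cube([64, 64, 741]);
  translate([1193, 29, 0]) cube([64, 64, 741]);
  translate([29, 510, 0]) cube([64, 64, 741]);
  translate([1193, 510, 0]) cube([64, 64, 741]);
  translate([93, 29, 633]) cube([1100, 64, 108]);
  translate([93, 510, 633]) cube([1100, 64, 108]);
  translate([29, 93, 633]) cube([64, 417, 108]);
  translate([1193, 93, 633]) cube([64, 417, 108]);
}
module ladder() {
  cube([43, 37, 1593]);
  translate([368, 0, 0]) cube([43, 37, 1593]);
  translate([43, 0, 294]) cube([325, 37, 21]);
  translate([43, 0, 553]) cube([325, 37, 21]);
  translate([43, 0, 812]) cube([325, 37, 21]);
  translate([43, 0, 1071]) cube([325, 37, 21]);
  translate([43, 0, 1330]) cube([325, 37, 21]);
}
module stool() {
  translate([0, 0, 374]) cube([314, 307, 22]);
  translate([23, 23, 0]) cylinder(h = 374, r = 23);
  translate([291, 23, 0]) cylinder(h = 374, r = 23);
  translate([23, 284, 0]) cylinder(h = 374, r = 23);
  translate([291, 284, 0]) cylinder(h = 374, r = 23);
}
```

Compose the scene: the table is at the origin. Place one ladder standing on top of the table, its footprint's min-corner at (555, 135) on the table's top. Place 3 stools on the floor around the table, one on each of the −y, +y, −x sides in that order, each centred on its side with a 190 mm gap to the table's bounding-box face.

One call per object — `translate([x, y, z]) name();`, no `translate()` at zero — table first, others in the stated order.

table();
translate([555, 135, 766]) ladder();
translate([486, -497, 0]) stool();
translate([486, 793, 0]) stool();
translate([-504, 148, 0]) stool();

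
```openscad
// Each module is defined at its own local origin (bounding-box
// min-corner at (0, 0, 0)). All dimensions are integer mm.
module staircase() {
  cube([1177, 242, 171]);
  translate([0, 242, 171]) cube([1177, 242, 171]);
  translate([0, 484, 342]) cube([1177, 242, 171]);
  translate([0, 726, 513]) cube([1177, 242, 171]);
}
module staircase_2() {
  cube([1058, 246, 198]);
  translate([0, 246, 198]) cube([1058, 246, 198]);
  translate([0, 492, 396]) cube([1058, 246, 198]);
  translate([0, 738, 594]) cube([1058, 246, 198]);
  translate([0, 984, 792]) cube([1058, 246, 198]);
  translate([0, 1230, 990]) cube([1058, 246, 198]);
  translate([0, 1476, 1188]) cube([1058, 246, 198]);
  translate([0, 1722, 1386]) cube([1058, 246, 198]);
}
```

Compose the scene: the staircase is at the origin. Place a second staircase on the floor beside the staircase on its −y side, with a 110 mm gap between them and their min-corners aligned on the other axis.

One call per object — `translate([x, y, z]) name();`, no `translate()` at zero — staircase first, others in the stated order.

staircase();
translate([0, -2078, 0]) staircase_2();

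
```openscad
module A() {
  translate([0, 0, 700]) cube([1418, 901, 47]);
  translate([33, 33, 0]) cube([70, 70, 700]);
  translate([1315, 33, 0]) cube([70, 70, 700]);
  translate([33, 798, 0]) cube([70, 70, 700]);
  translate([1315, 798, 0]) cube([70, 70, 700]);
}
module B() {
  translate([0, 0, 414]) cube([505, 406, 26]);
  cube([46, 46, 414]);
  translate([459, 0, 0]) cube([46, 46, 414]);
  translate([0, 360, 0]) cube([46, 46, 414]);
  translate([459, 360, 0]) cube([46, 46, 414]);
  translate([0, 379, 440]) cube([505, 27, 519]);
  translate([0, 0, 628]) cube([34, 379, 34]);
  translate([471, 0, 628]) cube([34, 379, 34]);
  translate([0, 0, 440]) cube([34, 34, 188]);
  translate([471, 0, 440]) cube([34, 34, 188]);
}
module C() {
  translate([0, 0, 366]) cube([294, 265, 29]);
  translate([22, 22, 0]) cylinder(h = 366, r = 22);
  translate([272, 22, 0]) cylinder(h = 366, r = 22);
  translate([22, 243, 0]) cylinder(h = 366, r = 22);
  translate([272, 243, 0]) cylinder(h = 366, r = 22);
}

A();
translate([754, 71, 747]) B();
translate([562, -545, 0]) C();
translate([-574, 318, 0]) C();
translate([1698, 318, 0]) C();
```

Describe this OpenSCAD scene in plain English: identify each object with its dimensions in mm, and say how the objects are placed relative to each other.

A is a table with a 1418×901 mm rectangular top, 47 mm thick, top surface at z = 747 mm, supported by four 70×70 mm square legs, each inset 33 mm from the nearest pair of top edges, running from the floor.

B is a chair: 505×406 mm seat, 26 mm thick, top at z = 440 mm, on four 46 mm square corner legs flush with the seat edges. A 27 mm thick backrest slab spans the full seat width, extending 519 mm above the seat top, its back face flush with the seat's +y edge. Two armrests of 34×34 mm section run along each side from the seat's front edge to the front of the backrest, top faces 222 mm above the seat top and outer faces flush with the seat's x-edges; a 34×34 mm post under the front of each armrest stands on the seat at the front corner.

C is a four-legged stool. The seat is a 294×265×29 mm slab whose top surface is at z = 395 mm; four round legs, each 44 mm in diameter, run from the floor (z = 0) to the underside of the seat, each leg's axis is inset half a diameter from the nearest pair of seat edges (so the leg's bounding box is flush with the corner).

The chair is on top of the table. Three stools sit around the table at the −y, −x, +x sides.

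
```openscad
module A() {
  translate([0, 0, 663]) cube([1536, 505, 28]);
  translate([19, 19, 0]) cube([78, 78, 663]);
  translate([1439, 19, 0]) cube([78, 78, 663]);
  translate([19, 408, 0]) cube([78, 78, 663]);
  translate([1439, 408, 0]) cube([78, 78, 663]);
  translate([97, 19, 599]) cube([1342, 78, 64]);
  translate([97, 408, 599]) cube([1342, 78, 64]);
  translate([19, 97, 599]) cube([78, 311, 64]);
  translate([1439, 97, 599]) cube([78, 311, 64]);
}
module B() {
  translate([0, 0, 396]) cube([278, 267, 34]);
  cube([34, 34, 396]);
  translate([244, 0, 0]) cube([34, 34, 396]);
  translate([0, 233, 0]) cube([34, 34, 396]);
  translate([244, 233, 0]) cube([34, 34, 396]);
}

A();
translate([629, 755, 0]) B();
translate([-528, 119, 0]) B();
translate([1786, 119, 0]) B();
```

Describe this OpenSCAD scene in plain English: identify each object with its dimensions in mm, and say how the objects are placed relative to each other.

A is a rectangular dining table. The top is 1536×505×28 mm with its upper surface at z = 691 mm. It stands on four 78×78 mm square legs, each inset 19 mm from the nearest pair of top edges, running from the floor to the underside of the top. Four apron rails, 78 mm thick and 64 mm tall, run between adjacent legs with their top edges flush with the underside of the top and their outer faces flush with the legs' outer faces.

B is a four-legged stool. The seat is a 278×267×34 mm slab whose top surface is at z = 430 mm; four square legs, each 34×34 mm in cross-section, run from the floor (z = 0) to the underside of the seat, each flush with a corner of the seat.

Three stools sit around the table at the +y, −x, +x sides.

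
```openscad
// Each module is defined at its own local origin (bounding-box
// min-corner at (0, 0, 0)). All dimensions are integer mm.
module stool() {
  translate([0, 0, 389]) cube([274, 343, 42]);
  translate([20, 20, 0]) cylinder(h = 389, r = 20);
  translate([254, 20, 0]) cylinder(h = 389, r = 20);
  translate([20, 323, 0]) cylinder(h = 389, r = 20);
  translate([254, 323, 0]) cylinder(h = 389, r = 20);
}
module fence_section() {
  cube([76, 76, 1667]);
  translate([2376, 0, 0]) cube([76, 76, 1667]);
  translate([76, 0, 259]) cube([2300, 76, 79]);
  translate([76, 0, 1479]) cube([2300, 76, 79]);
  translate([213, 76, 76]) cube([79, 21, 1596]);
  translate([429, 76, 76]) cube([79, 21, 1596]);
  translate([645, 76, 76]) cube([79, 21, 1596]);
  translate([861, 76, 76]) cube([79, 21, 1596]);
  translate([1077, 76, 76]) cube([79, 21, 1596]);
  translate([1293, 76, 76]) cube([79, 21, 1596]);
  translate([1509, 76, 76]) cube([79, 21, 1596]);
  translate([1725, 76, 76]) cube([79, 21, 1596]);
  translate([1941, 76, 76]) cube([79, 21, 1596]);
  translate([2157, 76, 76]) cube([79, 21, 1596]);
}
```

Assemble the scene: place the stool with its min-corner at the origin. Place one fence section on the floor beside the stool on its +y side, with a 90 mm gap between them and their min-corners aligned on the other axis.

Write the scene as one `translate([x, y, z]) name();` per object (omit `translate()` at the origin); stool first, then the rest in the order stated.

stool();
translate([0, 433, 0]) fence_section();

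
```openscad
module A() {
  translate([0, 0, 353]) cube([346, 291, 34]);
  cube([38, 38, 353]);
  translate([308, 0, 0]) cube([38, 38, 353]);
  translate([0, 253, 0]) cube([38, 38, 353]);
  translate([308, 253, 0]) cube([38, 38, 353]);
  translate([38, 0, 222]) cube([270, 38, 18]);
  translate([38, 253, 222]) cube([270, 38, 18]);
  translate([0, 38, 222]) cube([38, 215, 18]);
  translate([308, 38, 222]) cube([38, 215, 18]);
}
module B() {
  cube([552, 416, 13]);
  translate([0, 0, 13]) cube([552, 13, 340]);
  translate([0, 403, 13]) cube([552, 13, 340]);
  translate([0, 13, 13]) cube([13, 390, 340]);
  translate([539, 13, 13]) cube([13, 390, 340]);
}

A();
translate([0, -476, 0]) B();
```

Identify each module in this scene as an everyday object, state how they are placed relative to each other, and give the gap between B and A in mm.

The open box's nearest face is 60 mm from the stool's −y face.

A is a stool. B is an open box. The open box is on the floor beside the stool on its −y side. The gap between the open box and the stool is 60 mm.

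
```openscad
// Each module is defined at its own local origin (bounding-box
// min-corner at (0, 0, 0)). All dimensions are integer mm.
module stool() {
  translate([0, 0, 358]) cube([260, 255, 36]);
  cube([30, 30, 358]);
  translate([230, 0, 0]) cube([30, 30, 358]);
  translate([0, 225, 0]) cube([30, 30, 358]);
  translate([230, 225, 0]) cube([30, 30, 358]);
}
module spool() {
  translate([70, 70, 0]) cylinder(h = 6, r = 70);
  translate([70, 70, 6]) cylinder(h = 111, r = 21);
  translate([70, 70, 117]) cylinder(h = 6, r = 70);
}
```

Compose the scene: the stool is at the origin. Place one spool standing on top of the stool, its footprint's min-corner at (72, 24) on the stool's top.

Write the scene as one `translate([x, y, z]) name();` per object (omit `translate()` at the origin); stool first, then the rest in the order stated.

stool();
translate([72, 24, 394]) spool();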